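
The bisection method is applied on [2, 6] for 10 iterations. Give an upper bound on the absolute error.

Bisection error bound: |error| ≤ (b-a)/2^n
|error| ≤ (6 - 2)/2^10 = 4/2^10
|error| ≤ 0.0039062500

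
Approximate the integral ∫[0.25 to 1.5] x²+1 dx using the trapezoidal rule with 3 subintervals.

f(x) = x²+1
a = 0.25, b = 1.5, n = 3
h = (b - a)/n = 0.416667

Trapezoidal rule: (h/2)[f(x₀) + 2f(x₁) + 2f(x₂) + ... + f(xₙ)]

x_0 = 0.2500, f(x_0) = 1.062500, coefficient = 1
x_1 = 0.6667, f(x_1) = 1.444444, coefficient = 2
x_2 = 1.0833, f(x_2) = 2.173611, coefficient = 2
x_3 = 1.5000, f(x_3) = 3.250000, coefficient = 1

I ≈ (0.416667/2) × 11.548611 = 2.405961
Exact value: 2.369792
Error: 0.036169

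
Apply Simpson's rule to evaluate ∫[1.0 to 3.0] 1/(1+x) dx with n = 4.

f(x) = 1/(1+x)
a = 1.0, b = 3.0, n = 4
h = (b - a)/n = 0.500000

Simpson's rule: (h/3)[f(x₀) + 4f(x₁) + 2f(x₂) + ... + f(xₙ)]

x_0 = 1.0000, f(x_0) = 0.500000, coefficient = 1
x_1 = 1.5000, f(x_1) = 0.400000, coefficient = 4
x_2 = 2.0000, f(x_2) = 0.333333, coefficient = 2
x_3 = 2.5000, f(x_3) = 0.285714, coefficient = 4
x_4 = 3.0000, f(x_4) = 0.250000, coefficient = 1

I ≈ (0.500000/3) × 4.159524 = 0.693254
Exact value: 0.693147
Error: 0.000107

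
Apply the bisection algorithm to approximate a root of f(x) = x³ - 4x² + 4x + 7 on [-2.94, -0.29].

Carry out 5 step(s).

f(x) = x³ - 4x² + 4x + 7
Initial interval: [-2.94, -0.29]

Iteration 1:
  c_1 = (-2.940000 + (-0.290000))/2 = -1.615000
  f(c_1) = f(-1.615000) = -14.105183
  f(a) × f(c) ≥ 0, new interval: [-1.615000, -0.290000]
Iteration 2:
  c_2 = (-1.615000 + (-0.290000))/2 = -0.952500
  f(c_2) = f(-0.952500) = -1.303187
  f(a) × f(c) ≥ 0, new interval: [-0.952500, -0.290000]
Iteration 3:
  c_3 = (-0.952500 + (-0.290000))/2 = -0.621250
  f(c_3) = f(-0.621250) = 2.731421
  f(a) × f(c) < 0, new interval: [-0.952500, -0.621250]
Iteration 4:
  c_4 = (-0.952500 + (-0.621250))/2 = -0.786875
  f(c_4) = f(-0.786875) = 0.888600
  f(a) × f(c) < 0, new interval: [-0.952500, -0.786875]
Iteration 5:
  c_5 = (-0.952500 + (-0.786875))/2 = -0.869687
  f(c_5) = f(-0.869687) = -0.161969
  f(a) × f(c) ≥ 0, new interval: [-0.869687, -0.786875]

After 5 iteration(s), the approximation is c_5 = -0.869687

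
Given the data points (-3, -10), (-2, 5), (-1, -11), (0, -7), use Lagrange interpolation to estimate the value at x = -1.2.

Lagrange interpolation formula:
P(x) = Σ yᵢ × Lᵢ(x)
where Lᵢ(x) = Π_{j≠i} (x - xⱼ)/(xᵢ - xⱼ)

L_0(-1.2) = (-1.2 - (-2))/(-3 - (-2)) × (-1.2 - (-1))/(-3 - (-1)) × (-1.2 - 0)/(-3 - 0) = -0.032000
L_1(-1.2) = (-1.2 - (-3))/(-2 - (-3)) × (-1.2 - (-1))/(-2 - (-1)) × (-1.2 - 0)/(-2 - 0) = 0.216000
L_2(-1.2) = (-1.2 - (-3))/(-1 - (-3)) × (-1.2 - (-2))/(-1 - (-2)) × (-1.2 - 0)/(-1 - 0) = 0.864000
L_3(-1.2) = (-1.2 - (-3))/(0 - (-3)) × (-1.2 - (-2))/(0 - (-2)) × (-1.2 - (-1))/(0 - (-1)) = -0.048000

P(-1.2) = (-10)×L_0(-1.2) + 5×L_1(-1.2) + (-11)×L_2(-1.2) + (-7)×L_3(-1.2)
P(-1.2) = -7.768000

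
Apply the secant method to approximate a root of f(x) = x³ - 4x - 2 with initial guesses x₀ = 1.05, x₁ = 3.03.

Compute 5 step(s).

f(x) = x³ - 4x - 2
x₀ = 1.05, x₁ = 3.03

Secant formula: x_{n+1} = x_n - f(x_n)(x_n - x_{n-1})/(f(x_n) - f(x_{n-1}))

Iteration 1:
  f(1.050000) = -5.042375
  f(3.030000) = 13.698127
  x_2 = 3.030000 - 13.698127×(3.030000 - 1.050000)/(13.698127 - (-5.042375))
       = 1.582745
Iteration 2:
  f(3.030000) = 13.698127
  f(1.582745) = -4.366076
  x_3 = 1.582745 - (-4.366076)×(1.582745 - 3.030000)/(-4.366076 - 13.698127)
       = 1.932543
Iteration 3:
  f(1.582745) = -4.366076
  f(1.932543) = -2.512661
  x_4 = 1.932543 - (-2.512661)×(1.932543 - 1.582745)/(-2.512661 - (-4.366076))
       = 2.406762
Iteration 4:
  f(1.932543) = -2.512661
  f(2.406762) = 2.314127
  x_5 = 2.406762 - 2.314127×(2.406762 - 1.932543)/(2.314127 - (-2.512661))
       = 2.179405
Iteration 5:
  f(2.406762) = 2.314127
  f(2.179405) = -0.365868
  x_6 = 2.179405 - (-0.365868)×(2.179405 - 2.406762)/(-0.365868 - 2.314127)
       = 2.210443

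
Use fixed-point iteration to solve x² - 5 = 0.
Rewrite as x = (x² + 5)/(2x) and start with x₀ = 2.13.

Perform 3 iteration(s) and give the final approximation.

Equation: x² - 5 = 0
Fixed-point form: x = (x² + 5)/(2x)
x₀ = 2.13

x_1 = g(2.130000) = 2.238709
x_2 = g(2.238709) = 2.236070
x_3 = g(2.236070) = 2.236068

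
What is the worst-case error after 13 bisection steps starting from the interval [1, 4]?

Bisection error bound: |error| ≤ (b-a)/2^n
|error| ≤ (4 - 1)/2^13 = 3/2^13
|error| ≤ 0.0003662109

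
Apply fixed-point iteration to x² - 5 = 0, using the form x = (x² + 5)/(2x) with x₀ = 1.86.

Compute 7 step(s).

Equation: x² - 5 = 0
Fixed-point form: x = (x² + 5)/(2x)
x₀ = 1.86

x_1 = g(1.860000) = 2.274086
x_2 = g(2.274086) = 2.236386
x_3 = g(2.236386) = 2.236068
x_4 = g(2.236068) = 2.236068
x_5 = g(2.236068) = 2.236068
x_6 = g(2.236068) = 2.236068
x_7 = g(2.236068) = 2.236068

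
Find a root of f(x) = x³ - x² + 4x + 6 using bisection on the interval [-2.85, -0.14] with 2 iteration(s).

f(x) = x³ - x² + 4x + 6
Initial interval: [-2.85, -0.14]

Iteration 1:
  c_1 = (-2.850000 + (-0.140000))/2 = -1.495000
  f(c_1) = f(-1.495000) = -5.556387
  f(a) × f(c) ≥ 0, new interval: [-1.495000, -0.140000]
Iteration 2:
  c_2 = (-1.495000 + (-0.140000))/2 = -0.817500
  f(c_2) = f(-0.817500) = 1.515353
  f(a) × f(c) < 0, new interval: [-1.495000, -0.817500]

After 2 iteration(s), the approximation is c_2 = -0.817500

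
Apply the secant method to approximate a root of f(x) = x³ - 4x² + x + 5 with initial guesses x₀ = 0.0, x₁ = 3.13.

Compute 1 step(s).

f(x) = x³ - 4x² + x + 5
x₀ = 0.0, x₁ = 3.13

Secant formula: x_{n+1} = x_n - f(x_n)(x_n - x_{n-1})/(f(x_n) - f(x_{n-1}))

Iteration 1:
  f(0.000000) = 5.000000
  f(3.130000) = -0.393303
  x_2 = 3.130000 - (-0.393303)×(3.130000 - 0.000000)/(-0.393303 - 5.000000)
       = 2.901747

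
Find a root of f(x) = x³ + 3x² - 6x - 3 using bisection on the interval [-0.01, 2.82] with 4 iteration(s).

f(x) = x³ + 3x² - 6x - 3
Initial interval: [-0.01, 2.82]

Iteration 1:
  c_1 = (-0.010000 + 2.820000)/2 = 1.405000
  f(c_1) = f(1.405000) = -2.734420
  f(a) × f(c) ≥ 0, new interval: [1.405000, 2.820000]
Iteration 2:
  c_2 = (1.405000 + 2.820000)/2 = 2.112500
  f(c_2) = f(2.112500) = 7.140330
  f(a) × f(c) < 0, new interval: [1.405000, 2.112500]
Iteration 3:
  c_3 = (1.405000 + 2.112500)/2 = 1.758750
  f(c_3) = f(1.758750) = 1.167273
  f(a) × f(c) < 0, new interval: [1.405000, 1.758750]
Iteration 4:
  c_4 = (1.405000 + 1.758750)/2 = 1.581875
  f(c_4) = f(1.581875) = -1.025894
  f(a) × f(c) ≥ 0, new interval: [1.581875, 1.758750]

After 4 iteration(s), the approximation is c_4 = 1.581875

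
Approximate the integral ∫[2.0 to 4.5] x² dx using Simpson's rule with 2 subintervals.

f(x) = x²
a = 2.0, b = 4.5, n = 2
h = (b - a)/n = 1.250000

Simpson's rule: (h/3)[f(x₀) + 4f(x₁) + 2f(x₂) + ... + f(xₙ)]

x_0 = 2.0000, f(x_0) = 4.000000, coefficient = 1
x_1 = 3.2500, f(x_1) = 10.562500, coefficient = 4
x_2 = 4.5000, f(x_2) = 20.250000, coefficient = 1

I ≈ (1.250000/3) × 66.500000 = 27.708333
Exact value: 27.708333
Error: 0.000000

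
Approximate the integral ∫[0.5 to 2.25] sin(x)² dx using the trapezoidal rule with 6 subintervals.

f(x) = sin(x)²
a = 0.5, b = 2.25, n = 6
h = (b - a)/n = 0.291667

Trapezoidal rule: (h/2)[f(x₀) + 2f(x₁) + 2f(x₂) + ... + f(xₙ)]

x_0 = 0.5000, f(x_0) = 0.229849, coefficient = 1
x_1 = 0.7917, f(x_1) = 0.506268, coefficient = 2
x_2 = 1.0833, f(x_2) = 0.780615, coefficient = 2
x_3 = 1.3750, f(x_3) = 0.962151, coefficient = 2
x_4 = 1.6667, f(x_4) = 0.990837, coefficient = 2
x_5 = 1.9583, f(x_5) = 0.857185, coefficient = 2
x_6 = 2.2500, f(x_6) = 0.605398, coefficient = 1

I ≈ (0.291667/2) × 9.029358 = 1.316781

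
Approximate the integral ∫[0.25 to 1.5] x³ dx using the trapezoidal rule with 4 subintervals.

f(x) = x³
a = 0.25, b = 1.5, n = 4
h = (b - a)/n = 0.312500

Trapezoidal rule: (h/2)[f(x₀) + 2f(x₁) + 2f(x₂) + ... + f(xₙ)]

x_0 = 0.2500, f(x_0) = 0.015625, coefficient = 1
x_1 = 0.5625, f(x_1) = 0.177979, coefficient = 2
x_2 = 0.8750, f(x_2) = 0.669922, coefficient = 2
x_3 = 1.1875, f(x_3) = 1.674561, coefficient = 2
x_4 = 1.5000, f(x_4) = 3.375000, coefficient = 1

I ≈ (0.312500/2) × 8.435547 = 1.318054
Exact value: 1.264648
Error: 0.053406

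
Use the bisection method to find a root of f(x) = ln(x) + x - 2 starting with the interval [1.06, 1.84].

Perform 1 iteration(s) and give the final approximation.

f(x) = ln(x) + x - 2
Initial interval: [1.06, 1.84]

Iteration 1:
  c_1 = (1.060000 + 1.840000)/2 = 1.450000
  f(c_1) = f(1.450000) = -0.178436
  f(a) × f(c) ≥ 0, new interval: [1.450000, 1.840000]

After 1 iteration(s), the approximation is c_1 = 1.450000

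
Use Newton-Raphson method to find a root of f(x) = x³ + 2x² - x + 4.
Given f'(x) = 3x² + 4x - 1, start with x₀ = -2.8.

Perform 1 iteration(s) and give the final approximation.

f(x) = x³ + 2x² - x + 4
f'(x) = 3x² + 4x - 1
x₀ = -2.8

Newton-Raphson formula: x_{n+1} = x_n - f(x_n)/f'(x_n)

Iteration 1:
  f(-2.800000) = 0.528000
  f'(-2.800000) = 11.320000
  x_1 = -2.800000 - 0.528000/11.320000 = -2.846643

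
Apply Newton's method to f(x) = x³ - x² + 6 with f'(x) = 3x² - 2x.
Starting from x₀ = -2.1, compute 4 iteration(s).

f(x) = x³ - x² + 6
f'(x) = 3x² - 2x
x₀ = -2.1

Newton-Raphson formula: x_{n+1} = x_n - f(x_n)/f'(x_n)

Iteration 1:
  f(-2.100000) = -7.671000
  f'(-2.100000) = 17.430000
  x_1 = -2.100000 - (-7.671000)/17.430000 = -1.659897
Iteration 2:
  f(-1.659897) = -1.328699
  f'(-1.659897) = 11.585565
  x_2 = -1.659897 - (-1.328699)/11.585565 = -1.545211
Iteration 3:
  f(-1.545211) = -0.077141
  f'(-1.545211) = 10.253453
  x_3 = -1.545211 - (-0.077141)/10.253453 = -1.537687
Iteration 4:
  f(-1.537687) = -0.000319
  f'(-1.537687) = 10.168824
  x_4 = -1.537687 - (-0.000319)/10.168824 = -1.537656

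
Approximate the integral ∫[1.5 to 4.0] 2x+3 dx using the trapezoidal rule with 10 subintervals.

f(x) = 2x+3
a = 1.5, b = 4.0, n = 10
h = (b - a)/n = 0.250000

Trapezoidal rule: (h/2)[f(x₀) + 2f(x₁) + 2f(x₂) + ... + f(xₙ)]

x_0 = 1.5000, f(x_0) = 6.000000, coefficient = 1
x_1 = 1.7500, f(x_1) = 6.500000, coefficient = 2
x_2 = 2.0000, f(x_2) = 7.000000, coefficient = 2
x_3 = 2.2500, f(x_3) = 7.500000, coefficient = 2
x_4 = 2.5000, f(x_4) = 8.000000, coefficient = 2
x_5 = 2.7500, f(x_5) = 8.500000, coefficient = 2
x_6 = 3.0000, f(x_6) = 9.000000, coefficient = 2
x_7 = 3.2500, f(x_7) = 9.500000, coefficient = 2
x_8 = 3.5000, f(x_8) = 10.000000, coefficient = 2
x_9 = 3.7500, f(x_9) = 10.500000, coefficient = 2
x_10 = 4.0000, f(x_10) = 11.000000, coefficient = 1

I ≈ (0.250000/2) × 170.000000 = 21.250000
Exact value: 21.250000
Error: 0.000000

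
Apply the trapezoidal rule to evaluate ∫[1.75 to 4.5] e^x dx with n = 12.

f(x) = e^x
a = 1.75, b = 4.5, n = 12
h = (b - a)/n = 0.229167

Trapezoidal rule: (h/2)[f(x₀) + 2f(x₁) + 2f(x₂) + ... + f(xₙ)]

x_0 = 1.7500, f(x_0) = 5.754603, coefficient = 1
x_1 = 1.9792, f(x_1) = 7.236710, coefficient = 2
x_2 = 2.2083, f(x_2) = 9.100536, coefficient = 2
x_3 = 2.4375, f(x_3) = 11.444394, coefficient = 2
x_4 = 2.6667, f(x_4) = 14.391916, coefficient = 2
x_5 = 2.8958, f(x_5) = 18.098577, coefficient = 2
x_6 = 3.1250, f(x_6) = 22.759895, coefficient = 2
x_7 = 3.3542, f(x_7) = 28.621743, coefficient = 2
x_8 = 3.5833, f(x_8) = 35.993319, coefficient = 2
x_9 = 3.8125, f(x_9) = 45.263456, coefficient = 2
x_10 = 4.0417, f(x_10) = 56.921132, coefficient = 2
x_11 = 4.2708, f(x_11) = 71.581262, coefficient = 2
x_12 = 4.5000, f(x_12) = 90.017131, coefficient = 1

I ≈ (0.229167/2) × 738.597615 = 84.630977
Exact value: 84.262529
Error: 0.368448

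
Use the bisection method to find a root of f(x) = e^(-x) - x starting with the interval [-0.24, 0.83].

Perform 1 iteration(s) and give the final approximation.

f(x) = e^(-x) - x
Initial interval: [-0.24, 0.83]

Iteration 1:
  c_1 = (-0.240000 + 0.830000)/2 = 0.295000
  f(c_1) = f(0.295000) = 0.449532
  f(a) × f(c) ≥ 0, new interval: [0.295000, 0.830000]

After 1 iteration(s), the approximation is c_1 = 0.295000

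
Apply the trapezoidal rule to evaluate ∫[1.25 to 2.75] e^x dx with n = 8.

f(x) = e^x
a = 1.25, b = 2.75, n = 8
h = (b - a)/n = 0.187500

Trapezoidal rule: (h/2)[f(x₀) + 2f(x₁) + 2f(x₂) + ... + f(xₙ)]

x_0 = 1.2500, f(x_0) = 3.490343, coefficient = 1
x_1 = 1.4375, f(x_1) = 4.210157, coefficient = 2
x_2 = 1.6250, f(x_2) = 5.078419, coefficient = 2
x_3 = 1.8125, f(x_3) = 6.125743, coefficient = 2
x_4 = 2.0000, f(x_4) = 7.389056, coefficient = 2
x_5 = 2.1875, f(x_5) = 8.912903, coefficient = 2
x_6 = 2.3750, f(x_6) = 10.751013, coefficient = 2
x_7 = 2.5625, f(x_7) = 12.968197, coefficient = 2
x_8 = 2.7500, f(x_8) = 15.642632, coefficient = 1

I ≈ (0.187500/2) × 130.003952 = 12.187870
Exact value: 12.152289
Error: 0.035582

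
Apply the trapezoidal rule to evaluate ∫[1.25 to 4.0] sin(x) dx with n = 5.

f(x) = sin(x)
a = 1.25, b = 4.0, n = 5
h = (b - a)/n = 0.550000

Trapezoidal rule: (h/2)[f(x₀) + 2f(x₁) + 2f(x₂) + ... + f(xₙ)]

x_0 = 1.2500, f(x_0) = 0.948985, coefficient = 1
x_1 = 1.8000, f(x_1) = 0.973848, coefficient = 2
x_2 = 2.3500, f(x_2) = 0.711473, coefficient = 2
x_3 = 2.9000, f(x_3) = 0.239249, coefficient = 2
x_4 = 3.4500, f(x_4) = -0.303542, coefficient = 2
x_5 = 4.0000, f(x_5) = -0.756802, coefficient = 1

I ≈ (0.550000/2) × 3.434240 = 0.944416
Exact value: 0.968966
Error: 0.024550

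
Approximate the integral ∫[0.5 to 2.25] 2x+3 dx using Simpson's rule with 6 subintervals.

f(x) = 2x+3
a = 0.5, b = 2.25, n = 6
h = (b - a)/n = 0.291667

Simpson's rule: (h/3)[f(x₀) + 4f(x₁) + 2f(x₂) + ... + f(xₙ)]

x_0 = 0.5000, f(x_0) = 4.000000, coefficient = 1
x_1 = 0.7917, f(x_1) = 4.583333, coefficient = 4
x_2 = 1.0833, f(x_2) = 5.166667, coefficient = 2
x_3 = 1.3750, f(x_3) = 5.750000, coefficient = 4
x_4 = 1.6667, f(x_4) = 6.333333, coefficient = 2
x_5 = 1.9583, f(x_5) = 6.916667, coefficient = 4
x_6 = 2.2500, f(x_6) = 7.500000, coefficient = 1

I ≈ (0.291667/3) × 103.500000 = 10.062500
Exact value: 10.062500
Error: 0.000000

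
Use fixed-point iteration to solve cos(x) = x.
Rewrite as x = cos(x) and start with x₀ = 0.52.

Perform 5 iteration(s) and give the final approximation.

Equation: cos(x) = x
Fixed-point form: x = cos(x)
x₀ = 0.52

x_1 = g(0.520000) = 0.867819
x_2 = g(0.867819) = 0.646492
x_3 = g(0.646492) = 0.798202
x_4 = g(0.798202) = 0.697995
x_5 = g(0.697995) = 0.766132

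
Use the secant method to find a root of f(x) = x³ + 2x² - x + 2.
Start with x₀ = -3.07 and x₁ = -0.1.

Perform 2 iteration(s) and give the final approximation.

f(x) = x³ + 2x² - x + 2
x₀ = -3.07, x₁ = -0.1

Secant formula: x_{n+1} = x_n - f(x_n)(x_n - x_{n-1})/(f(x_n) - f(x_{n-1}))

Iteration 1:
  f(-3.070000) = -5.014643
  f(-0.100000) = 2.119000
  x_2 = -0.100000 - 2.119000×(-0.100000 - (-3.070000))/(2.119000 - (-5.014643))
       = -0.982218
Iteration 2:
  f(-0.100000) = 2.119000
  f(-0.982218) = 3.964126
  x_3 = -0.982218 - 3.964126×(-0.982218 - (-0.100000))/(3.964126 - 2.119000)
       = 0.913167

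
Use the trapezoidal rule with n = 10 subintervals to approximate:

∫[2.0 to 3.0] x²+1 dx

f(x) = x²+1
a = 2.0, b = 3.0, n = 10
h = (b - a)/n = 0.100000

Trapezoidal rule: (h/2)[f(x₀) + 2f(x₁) + 2f(x₂) + ... + f(xₙ)]

x_0 = 2.0000, f(x_0) = 5.000000, coefficient = 1
x_1 = 2.1000, f(x_1) = 5.410000, coefficient = 2
x_2 = 2.2000, f(x_2) = 5.840000, coefficient = 2
x_3 = 2.3000, f(x_3) = 6.290000, coefficient = 2
x_4 = 2.4000, f(x_4) = 6.760000, coefficient = 2
x_5 = 2.5000, f(x_5) = 7.250000, coefficient = 2
x_6 = 2.6000, f(x_6) = 7.760000, coefficient = 2
x_7 = 2.7000, f(x_7) = 8.290000, coefficient = 2
x_8 = 2.8000, f(x_8) = 8.840000, coefficient = 2
x_9 = 2.9000, f(x_9) = 9.410000, coefficient = 2
x_10 = 3.0000, f(x_10) = 10.000000, coefficient = 1

I ≈ (0.100000/2) × 146.700000 = 7.335000
Exact value: 7.333333
Error: 0.001667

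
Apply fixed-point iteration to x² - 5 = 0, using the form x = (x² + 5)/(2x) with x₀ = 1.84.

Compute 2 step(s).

Equation: x² - 5 = 0
Fixed-point form: x = (x² + 5)/(2x)
x₀ = 1.84

x_1 = g(1.840000) = 2.278696
x_2 = g(2.278696) = 2.236467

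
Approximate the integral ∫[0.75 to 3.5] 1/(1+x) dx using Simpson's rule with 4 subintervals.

f(x) = 1/(1+x)
a = 0.75, b = 3.5, n = 4
h = (b - a)/n = 0.687500

Simpson's rule: (h/3)[f(x₀) + 4f(x₁) + 2f(x₂) + ... + f(xₙ)]

x_0 = 0.7500, f(x_0) = 0.571429, coefficient = 1
x_1 = 1.4375, f(x_1) = 0.410256, coefficient = 4
x_2 = 2.1250, f(x_2) = 0.320000, coefficient = 2
x_3 = 2.8125, f(x_3) = 0.262295, coefficient = 4
x_4 = 3.5000, f(x_4) = 0.222222, coefficient = 1

I ≈ (0.687500/3) × 4.123857 = 0.945051
Exact value: 0.944462
Error: 0.000589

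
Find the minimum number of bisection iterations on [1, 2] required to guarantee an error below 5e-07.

We need (b-a)/2^n ≤ 5e-07
(2 - 1)/2^n ≤ 5e-07
1/2^n ≤ 5e-07
2^n ≥ 2000000
n ≥ log₂(2000000) = 20.93
n ≥ 21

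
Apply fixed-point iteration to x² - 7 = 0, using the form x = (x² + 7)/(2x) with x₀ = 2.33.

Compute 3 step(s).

Equation: x² - 7 = 0
Fixed-point form: x = (x² + 7)/(2x)
x₀ = 2.33

x_1 = g(2.330000) = 2.667146
x_2 = g(2.667146) = 2.645837
x_3 = g(2.645837) = 2.645751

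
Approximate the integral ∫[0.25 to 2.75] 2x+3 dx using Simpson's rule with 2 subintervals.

f(x) = 2x+3
a = 0.25, b = 2.75, n = 2
h = (b - a)/n = 1.250000

Simpson's rule: (h/3)[f(x₀) + 4f(x₁) + 2f(x₂) + ... + f(xₙ)]

x_0 = 0.2500, f(x_0) = 3.500000, coefficient = 1
x_1 = 1.5000, f(x_1) = 6.000000, coefficient = 4
x_2 = 2.7500, f(x_2) = 8.500000, coefficient = 1

I ≈ (1.250000/3) × 36.000000 = 15.000000
Exact value: 15.000000
Error: 0.000000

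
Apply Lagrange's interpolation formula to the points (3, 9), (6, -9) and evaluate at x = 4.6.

Lagrange interpolation formula:
P(x) = Σ yᵢ × Lᵢ(x)
where Lᵢ(x) = Π_{j≠i} (x - xⱼ)/(xᵢ - xⱼ)

L_0(4.6) = (4.6 - 6)/(3 - 6) = 0.466667
L_1(4.6) = (4.6 - 3)/(6 - 3) = 0.533333

P(4.6) = 9×L_0(4.6) + (-9)×L_1(4.6)
P(4.6) = -0.600000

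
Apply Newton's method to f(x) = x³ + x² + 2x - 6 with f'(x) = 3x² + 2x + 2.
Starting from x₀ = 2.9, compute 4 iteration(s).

f(x) = x³ + x² + 2x - 6
f'(x) = 3x² + 2x + 2
x₀ = 2.9

Newton-Raphson formula: x_{n+1} = x_n - f(x_n)/f'(x_n)

Iteration 1:
  f(2.900000) = 32.599000
  f'(2.900000) = 33.030000
  x_1 = 2.900000 - 32.599000/33.030000 = 1.913049
Iteration 2:
  f(1.913049) = 8.487144
  f'(1.913049) = 16.805364
  x_2 = 1.913049 - 8.487144/16.805364 = 1.408023
Iteration 3:
  f(1.408023) = 1.590019
  f'(1.408023) = 10.763631
  x_3 = 1.408023 - 1.590019/10.763631 = 1.260301
Iteration 4:
  f(1.260301) = 0.110774
  f'(1.260301) = 9.285682
  x_4 = 1.260301 - 0.110774/9.285682 = 1.248372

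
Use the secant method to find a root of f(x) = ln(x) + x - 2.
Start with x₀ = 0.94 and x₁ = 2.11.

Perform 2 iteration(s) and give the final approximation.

f(x) = ln(x) + x - 2
x₀ = 0.94, x₁ = 2.11

Secant formula: x_{n+1} = x_n - f(x_n)(x_n - x_{n-1})/(f(x_n) - f(x_{n-1}))

Iteration 1:
  f(0.940000) = -1.121875
  f(2.110000) = 0.856688
  x_2 = 2.110000 - 0.856688×(2.110000 - 0.940000)/(0.856688 - (-1.121875))
       = 1.603408
Iteration 2:
  f(2.110000) = 0.856688
  f(1.603408) = 0.075539
  x_3 = 1.603408 - 0.075539×(1.603408 - 2.110000)/(0.075539 - 0.856688)
       = 1.554419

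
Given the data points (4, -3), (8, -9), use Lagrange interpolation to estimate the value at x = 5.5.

Lagrange interpolation formula:
P(x) = Σ yᵢ × Lᵢ(x)
where Lᵢ(x) = Π_{j≠i} (x - xⱼ)/(xᵢ - xⱼ)

L_0(5.5) = (5.5 - 8)/(4 - 8) = 0.625000
L_1(5.5) = (5.5 - 4)/(8 - 4) = 0.375000

P(5.5) = (-3)×L_0(5.5) + (-9)×L_1(5.5)
P(5.5) = -5.250000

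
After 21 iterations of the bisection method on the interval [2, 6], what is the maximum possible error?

Bisection error bound: |error| ≤ (b-a)/2^n
|error| ≤ (6 - 2)/2^21 = 4/2^21
|error| ≤ 0.0000019073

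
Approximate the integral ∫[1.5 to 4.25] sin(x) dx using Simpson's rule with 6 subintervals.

f(x) = sin(x)
a = 1.5, b = 4.25, n = 6
h = (b - a)/n = 0.458333

Simpson's rule: (h/3)[f(x₀) + 4f(x₁) + 2f(x₂) + ... + f(xₙ)]

x_0 = 1.5000, f(x_0) = 0.997495, coefficient = 1
x_1 = 1.9583, f(x_1) = 0.925843, coefficient = 4
x_2 = 2.4167, f(x_2) = 0.663080, coefficient = 2
x_3 = 2.8750, f(x_3) = 0.263446, coefficient = 4
x_4 = 3.3333, f(x_4) = -0.190568, coefficient = 2
x_5 = 3.7917, f(x_5) = -0.605245, coefficient = 4
x_6 = 4.2500, f(x_6) = -0.894989, coefficient = 1

I ≈ (0.458333/3) × 3.383703 = 0.516955
Exact value: 0.516825
Error: 0.000130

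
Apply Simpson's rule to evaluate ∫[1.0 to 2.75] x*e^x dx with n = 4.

f(x) = x*e^x
a = 1.0, b = 2.75, n = 4
h = (b - a)/n = 0.437500

Simpson's rule: (h/3)[f(x₀) + 4f(x₁) + 2f(x₂) + ... + f(xₙ)]

x_0 = 1.0000, f(x_0) = 2.718282, coefficient = 1
x_1 = 1.4375, f(x_1) = 6.052101, coefficient = 4
x_2 = 1.8750, f(x_2) = 12.226536, coefficient = 2
x_3 = 2.3125, f(x_3) = 23.355423, coefficient = 4
x_4 = 2.7500, f(x_4) = 43.017238, coefficient = 1

I ≈ (0.437500/3) × 187.818686 = 27.390225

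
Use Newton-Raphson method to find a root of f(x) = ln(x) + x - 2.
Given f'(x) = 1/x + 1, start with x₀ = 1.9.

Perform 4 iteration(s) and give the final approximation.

f(x) = ln(x) + x - 2
f'(x) = 1/x + 1
x₀ = 1.9

Newton-Raphson formula: x_{n+1} = x_n - f(x_n)/f'(x_n)

Iteration 1:
  f(1.900000) = 0.541854
  f'(1.900000) = 1.526316
  x_1 = 1.900000 - 0.541854/1.526316 = 1.544992
Iteration 2:
  f(1.544992) = -0.019989
  f'(1.544992) = 1.647252
  x_2 = 1.544992 - (-0.019989)/1.647252 = 1.557127
Iteration 3:
  f(1.557127) = -0.000031
  f'(1.557127) = 1.642208
  x_3 = 1.557127 - (-0.000031)/1.642208 = 1.557146
Iteration 4:
  f(1.557146) = 0.000000
  f'(1.557146) = 1.642201
  x_4 = 1.557146 - 0.000000/1.642201 = 1.557146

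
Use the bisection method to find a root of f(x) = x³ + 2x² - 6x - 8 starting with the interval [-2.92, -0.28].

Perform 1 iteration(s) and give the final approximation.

f(x) = x³ + 2x² - 6x - 8
Initial interval: [-2.92, -0.28]

Iteration 1:
  c_1 = (-2.920000 + (-0.280000))/2 = -1.600000
  f(c_1) = f(-1.600000) = 2.624000
  f(a) × f(c) ≥ 0, new interval: [-1.600000, -0.280000]

After 1 iteration(s), the approximation is c_1 = -1.600000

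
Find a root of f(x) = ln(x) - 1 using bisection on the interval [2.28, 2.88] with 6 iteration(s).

f(x) = ln(x) - 1
Initial interval: [2.28, 2.88]

Iteration 1:
  c_1 = (2.280000 + 2.880000)/2 = 2.580000
  f(c_1) = f(2.580000) = -0.052211
  f(a) × f(c) ≥ 0, new interval: [2.580000, 2.880000]
Iteration 2:
  c_2 = (2.580000 + 2.880000)/2 = 2.730000
  f(c_2) = f(2.730000) = 0.004302
  f(a) × f(c) < 0, new interval: [2.580000, 2.730000]
Iteration 3:
  c_3 = (2.580000 + 2.730000)/2 = 2.655000
  f(c_3) = f(2.655000) = -0.023555
  f(a) × f(c) ≥ 0, new interval: [2.655000, 2.730000]
Iteration 4:
  c_4 = (2.655000 + 2.730000)/2 = 2.692500
  f(c_4) = f(2.692500) = -0.009530
  f(a) × f(c) ≥ 0, new interval: [2.692500, 2.730000]
Iteration 5:
  c_5 = (2.692500 + 2.730000)/2 = 2.711250
  f(c_5) = f(2.711250) = -0.002590
  f(a) × f(c) ≥ 0, new interval: [2.711250, 2.730000]
Iteration 6:
  c_6 = (2.711250 + 2.730000)/2 = 2.720625
  f(c_6) = f(2.720625) = 0.000862
  f(a) × f(c) < 0, new interval: [2.711250, 2.720625]

After 6 iteration(s), the approximation is c_6 = 2.720625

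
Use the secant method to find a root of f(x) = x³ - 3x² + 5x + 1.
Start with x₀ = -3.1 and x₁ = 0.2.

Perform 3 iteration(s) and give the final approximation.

f(x) = x³ - 3x² + 5x + 1
x₀ = -3.1, x₁ = 0.2

Secant formula: x_{n+1} = x_n - f(x_n)(x_n - x_{n-1})/(f(x_n) - f(x_{n-1}))

Iteration 1:
  f(-3.100000) = -73.121000
  f(0.200000) = 1.888000
  x_2 = 0.200000 - 1.888000×(0.200000 - (-3.100000))/(1.888000 - (-73.121000))
       = 0.116938
Iteration 2:
  f(0.200000) = 1.888000
  f(0.116938) = 1.545265
  x_3 = 0.116938 - 1.545265×(0.116938 - 0.200000)/(1.545265 - 1.888000)
       = -0.257559
Iteration 3:
  f(0.116938) = 1.545265
  f(-0.257559) = -0.503887
  x_4 = -0.257559 - (-0.503887)×(-0.257559 - 0.116938)/(-0.503887 - 1.545265)
       = -0.165470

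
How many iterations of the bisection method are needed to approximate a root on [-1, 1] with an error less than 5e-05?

We need (b-a)/2^n ≤ 5e-05
(1 - (-1))/2^n ≤ 5e-05
2/2^n ≤ 5e-05
2^n ≥ 40000
n ≥ log₂(40000) = 15.29
n ≥ 16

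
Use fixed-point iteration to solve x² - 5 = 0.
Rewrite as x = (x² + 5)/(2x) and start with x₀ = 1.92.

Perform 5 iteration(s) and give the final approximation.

Equation: x² - 5 = 0
Fixed-point form: x = (x² + 5)/(2x)
x₀ = 1.92

x_1 = g(1.920000) = 2.262083
x_2 = g(2.262083) = 2.236218
x_3 = g(2.236218) = 2.236068
x_4 = g(2.236068) = 2.236068
x_5 = g(2.236068) = 2.236068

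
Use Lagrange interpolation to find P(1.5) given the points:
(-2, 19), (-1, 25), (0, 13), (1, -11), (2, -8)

Lagrange interpolation formula:
P(x) = Σ yᵢ × Lᵢ(x)
where Lᵢ(x) = Π_{j≠i} (x - xⱼ)/(xᵢ - xⱼ)

L_0(1.5) = (1.5 - (-1))/(-2 - (-1)) × (1.5 - 0)/(-2 - 0) × (1.5 - 1)/(-2 - 1) × (1.5 - 2)/(-2 - 2) = -0.039062
L_1(1.5) = (1.5 - (-2))/(-1 - (-2)) × (1.5 - 0)/(-1 - 0) × (1.5 - 1)/(-1 - 1) × (1.5 - 2)/(-1 - 2) = 0.218750
L_2(1.5) = (1.5 - (-2))/(0 - (-2)) × (1.5 - (-1))/(0 - (-1)) × (1.5 - 1)/(0 - 1) × (1.5 - 2)/(0 - 2) = -0.546875
L_3(1.5) = (1.5 - (-2))/(1 - (-2)) × (1.5 - (-1))/(1 - (-1)) × (1.5 - 0)/(1 - 0) × (1.5 - 2)/(1 - 2) = 1.093750
L_4(1.5) = (1.5 - (-2))/(2 - (-2)) × (1.5 - (-1))/(2 - (-1)) × (1.5 - 0)/(2 - 0) × (1.5 - 1)/(2 - 1) = 0.273438

P(1.5) = 19×L_0(1.5) + 25×L_1(1.5) + 13×L_2(1.5) + (-11)×L_3(1.5) + (-8)×L_4(1.5)
P(1.5) = -16.601562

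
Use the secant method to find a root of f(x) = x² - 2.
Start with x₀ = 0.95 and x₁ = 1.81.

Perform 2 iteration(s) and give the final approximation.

f(x) = x² - 2
x₀ = 0.95, x₁ = 1.81

Secant formula: x_{n+1} = x_n - f(x_n)(x_n - x_{n-1})/(f(x_n) - f(x_{n-1}))

Iteration 1:
  f(0.950000) = -1.097500
  f(1.810000) = 1.276100
  x_2 = 1.810000 - 1.276100×(1.810000 - 0.950000)/(1.276100 - (-1.097500))
       = 1.347645
Iteration 2:
  f(1.810000) = 1.276100
  f(1.347645) = -0.183853
  x_3 = 1.347645 - (-0.183853)×(1.347645 - 1.810000)/(-0.183853 - 1.276100)
       = 1.405870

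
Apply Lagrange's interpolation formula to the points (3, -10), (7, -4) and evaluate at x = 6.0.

Lagrange interpolation formula:
P(x) = Σ yᵢ × Lᵢ(x)
where Lᵢ(x) = Π_{j≠i} (x - xⱼ)/(xᵢ - xⱼ)

L_0(6.0) = (6.0 - 7)/(3 - 7) = 0.250000
L_1(6.0) = (6.0 - 3)/(7 - 3) = 0.750000

P(6.0) = (-10)×L_0(6.0) + (-4)×L_1(6.0)
P(6.0) = -5.500000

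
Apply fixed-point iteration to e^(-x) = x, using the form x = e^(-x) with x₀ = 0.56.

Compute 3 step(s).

Equation: e^(-x) = x
Fixed-point form: x = e^(-x)
x₀ = 0.56

x_1 = g(0.560000) = 0.571209
x_2 = g(0.571209) = 0.564842
x_3 = g(0.564842) = 0.568450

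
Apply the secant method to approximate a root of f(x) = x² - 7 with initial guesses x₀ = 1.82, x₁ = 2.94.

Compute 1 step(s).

f(x) = x² - 7
x₀ = 1.82, x₁ = 2.94

Secant formula: x_{n+1} = x_n - f(x_n)(x_n - x_{n-1})/(f(x_n) - f(x_{n-1}))

Iteration 1:
  f(1.820000) = -3.687600
  f(2.940000) = 1.643600
  x_2 = 2.940000 - 1.643600×(2.940000 - 1.820000)/(1.643600 - (-3.687600))
       = 2.594706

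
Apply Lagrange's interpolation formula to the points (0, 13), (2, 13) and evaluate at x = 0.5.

Lagrange interpolation formula:
P(x) = Σ yᵢ × Lᵢ(x)
where Lᵢ(x) = Π_{j≠i} (x - xⱼ)/(xᵢ - xⱼ)

L_0(0.5) = (0.5 - 2)/(0 - 2) = 0.750000
L_1(0.5) = (0.5 - 0)/(2 - 0) = 0.250000

P(0.5) = 13×L_0(0.5) + 13×L_1(0.5)
P(0.5) = 13.000000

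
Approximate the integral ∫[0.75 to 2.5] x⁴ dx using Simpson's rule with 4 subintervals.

f(x) = x⁴
a = 0.75, b = 2.5, n = 4
h = (b - a)/n = 0.437500

Simpson's rule: (h/3)[f(x₀) + 4f(x₁) + 2f(x₂) + ... + f(xₙ)]

x_0 = 0.7500, f(x_0) = 0.316406, coefficient = 1
x_1 = 1.1875, f(x_1) = 1.988541, coefficient = 4
x_2 = 1.6250, f(x_2) = 6.972900, coefficient = 2
x_3 = 2.0625, f(x_3) = 18.095718, coefficient = 4
x_4 = 2.5000, f(x_4) = 39.062500, coefficient = 1

I ≈ (0.437500/3) × 133.661743 = 19.492338
Exact value: 19.483789
Error: 0.008548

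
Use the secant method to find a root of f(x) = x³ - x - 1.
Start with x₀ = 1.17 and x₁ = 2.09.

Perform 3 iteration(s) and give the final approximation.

f(x) = x³ - x - 1
x₀ = 1.17, x₁ = 2.09

Secant formula: x_{n+1} = x_n - f(x_n)(x_n - x_{n-1})/(f(x_n) - f(x_{n-1}))

Iteration 1:
  f(1.170000) = -0.568387
  f(2.090000) = 6.039329
  x_2 = 2.090000 - 6.039329×(2.090000 - 1.170000)/(6.039329 - (-0.568387))
       = 1.249137
Iteration 2:
  f(2.090000) = 6.039329
  f(1.249137) = -0.300054
  x_3 = 1.249137 - (-0.300054)×(1.249137 - 2.090000)/(-0.300054 - 6.039329)
       = 1.288937
Iteration 3:
  f(1.249137) = -0.300054
  f(1.288937) = -0.147552
  x_4 = 1.288937 - (-0.147552)×(1.288937 - 1.249137)/(-0.147552 - (-0.300054))
       = 1.327444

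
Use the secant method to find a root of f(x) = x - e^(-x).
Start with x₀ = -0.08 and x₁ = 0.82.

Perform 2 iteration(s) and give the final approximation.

f(x) = x - e^(-x)
x₀ = -0.08, x₁ = 0.82

Secant formula: x_{n+1} = x_n - f(x_n)(x_n - x_{n-1})/(f(x_n) - f(x_{n-1}))

Iteration 1:
  f(-0.080000) = -1.163287
  f(0.820000) = 0.379568
  x_2 = 0.820000 - 0.379568×(0.820000 - (-0.080000))/(0.379568 - (-1.163287))
       = 0.598585
Iteration 2:
  f(0.820000) = 0.379568
  f(0.598585) = 0.048996
  x_3 = 0.598585 - 0.048996×(0.598585 - 0.820000)/(0.048996 - 0.379568)
       = 0.565768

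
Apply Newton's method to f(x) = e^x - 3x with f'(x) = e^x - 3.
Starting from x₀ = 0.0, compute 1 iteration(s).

f(x) = e^x - 3x
f'(x) = e^x - 3
x₀ = 0.0

Newton-Raphson formula: x_{n+1} = x_n - f(x_n)/f'(x_n)

Iteration 1:
  f(0.000000) = 1.000000
  f'(0.000000) = -2.000000
  x_1 = 0.000000 - 1.000000/(-2.000000) = 0.500000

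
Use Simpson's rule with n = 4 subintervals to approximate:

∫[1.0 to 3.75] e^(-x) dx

f(x) = e^(-x)
a = 1.0, b = 3.75, n = 4
h = (b - a)/n = 0.687500

Simpson's rule: (h/3)[f(x₀) + 4f(x₁) + 2f(x₂) + ... + f(xₙ)]

x_0 = 1.0000, f(x_0) = 0.367879, coefficient = 1
x_1 = 1.6875, f(x_1) = 0.184981, coefficient = 4
x_2 = 2.3750, f(x_2) = 0.093014, coefficient = 2
x_3 = 3.0625, f(x_3) = 0.046771, coefficient = 4
x_4 = 3.7500, f(x_4) = 0.023518, coefficient = 1

I ≈ (0.687500/3) × 1.504434 = 0.344766
Exact value: 0.344362
Error: 0.000404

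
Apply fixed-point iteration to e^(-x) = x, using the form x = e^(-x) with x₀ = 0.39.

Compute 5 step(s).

Equation: e^(-x) = x
Fixed-point form: x = e^(-x)
x₀ = 0.39

x_1 = g(0.390000) = 0.677057
x_2 = g(0.677057) = 0.508110
x_3 = g(0.508110) = 0.601631
x_4 = g(0.601631) = 0.547917
x_5 = g(0.547917) = 0.578153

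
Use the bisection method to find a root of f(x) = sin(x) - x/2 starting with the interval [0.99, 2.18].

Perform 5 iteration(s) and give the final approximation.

f(x) = sin(x) - x/2
Initial interval: [0.99, 2.18]

Iteration 1:
  c_1 = (0.990000 + 2.180000)/2 = 1.585000
  f(c_1) = f(1.585000) = 0.207399
  f(a) × f(c) ≥ 0, new interval: [1.585000, 2.180000]
Iteration 2:
  c_2 = (1.585000 + 2.180000)/2 = 1.882500
  f(c_2) = f(1.882500) = 0.010562
  f(a) × f(c) ≥ 0, new interval: [1.882500, 2.180000]
Iteration 3:
  c_3 = (1.882500 + 2.180000)/2 = 2.031250
  f(c_3) = f(2.031250) = -0.119774
  f(a) × f(c) < 0, new interval: [1.882500, 2.031250]
Iteration 4:
  c_4 = (1.882500 + 2.031250)/2 = 1.956875
  f(c_4) = f(1.956875) = -0.052045
  f(a) × f(c) < 0, new interval: [1.882500, 1.956875]
Iteration 5:
  c_5 = (1.882500 + 1.956875)/2 = 1.919688
  f(c_5) = f(1.919688) = -0.020091
  f(a) × f(c) < 0, new interval: [1.882500, 1.919688]

After 5 iteration(s), the approximation is c_5 = 1.919688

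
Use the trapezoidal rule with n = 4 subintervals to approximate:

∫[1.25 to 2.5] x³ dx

f(x) = x³
a = 1.25, b = 2.5, n = 4
h = (b - a)/n = 0.312500

Trapezoidal rule: (h/2)[f(x₀) + 2f(x₁) + 2f(x₂) + ... + f(xₙ)]

x_0 = 1.2500, f(x_0) = 1.953125, coefficient = 1
x_1 = 1.5625, f(x_1) = 3.814697, coefficient = 2
x_2 = 1.8750, f(x_2) = 6.591797, coefficient = 2
x_3 = 2.1875, f(x_3) = 10.467529, coefficient = 2
x_4 = 2.5000, f(x_4) = 15.625000, coefficient = 1

I ≈ (0.312500/2) × 59.326172 = 9.269714
Exact value: 9.155273
Error: 0.114441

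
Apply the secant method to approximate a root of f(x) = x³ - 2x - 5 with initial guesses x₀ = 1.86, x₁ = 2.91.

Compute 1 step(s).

f(x) = x³ - 2x - 5
x₀ = 1.86, x₁ = 2.91

Secant formula: x_{n+1} = x_n - f(x_n)(x_n - x_{n-1})/(f(x_n) - f(x_{n-1}))

Iteration 1:
  f(1.860000) = -2.285144
  f(2.910000) = 13.822171
  x_2 = 2.910000 - 13.822171×(2.910000 - 1.860000)/(13.822171 - (-2.285144))
       = 2.008963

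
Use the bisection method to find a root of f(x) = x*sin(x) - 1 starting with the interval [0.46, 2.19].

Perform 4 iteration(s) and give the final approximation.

f(x) = x*sin(x) - 1
Initial interval: [0.46, 2.19]

Iteration 1:
  c_1 = (0.460000 + 2.190000)/2 = 1.325000
  f(c_1) = f(1.325000) = 0.285176
  f(a) × f(c) < 0, new interval: [0.460000, 1.325000]
Iteration 2:
  c_2 = (0.460000 + 1.325000)/2 = 0.892500
  f(c_2) = f(0.892500) = -0.305061
  f(a) × f(c) ≥ 0, new interval: [0.892500, 1.325000]
Iteration 3:
  c_3 = (0.892500 + 1.325000)/2 = 1.108750
  f(c_3) = f(1.108750) = -0.007511
  f(a) × f(c) ≥ 0, new interval: [1.108750, 1.325000]
Iteration 4:
  c_4 = (1.108750 + 1.325000)/2 = 1.216875
  f(c_4) = f(1.216875) = 0.141454
  f(a) × f(c) < 0, new interval: [1.108750, 1.216875]

After 4 iteration(s), the approximation is c_4 = 1.216875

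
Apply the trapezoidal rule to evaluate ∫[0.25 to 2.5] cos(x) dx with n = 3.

f(x) = cos(x)
a = 0.25, b = 2.5, n = 3
h = (b - a)/n = 0.750000

Trapezoidal rule: (h/2)[f(x₀) + 2f(x₁) + 2f(x₂) + ... + f(xₙ)]

x_0 = 0.2500, f(x_0) = 0.968912, coefficient = 1
x_1 = 1.0000, f(x_1) = 0.540302, coefficient = 2
x_2 = 1.7500, f(x_2) = -0.178246, coefficient = 2
x_3 = 2.5000, f(x_3) = -0.801144, coefficient = 1

I ≈ (0.750000/2) × 0.891881 = 0.334455
Exact value: 0.351068
Error: 0.016613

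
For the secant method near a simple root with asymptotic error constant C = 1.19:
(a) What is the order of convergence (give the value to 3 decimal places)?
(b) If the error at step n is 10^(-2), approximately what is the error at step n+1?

(a) Secant method has superlinear convergence with order φ = (1+√5)/2 ≈ 1.618.
    This means |e_{n+1}| ≈ C|e_n|^1.618.

(b) With |e_n| = 10^(-2) and C = 1.19:
    |e_{n+1}| ≈ 1.19 × (10^(-2))^1.618 = 1.19 × 10^(-3.24)

(a) ≈ 1.618 (golden ratio); (b) |e_{n+1}| ≈ 6.910e-04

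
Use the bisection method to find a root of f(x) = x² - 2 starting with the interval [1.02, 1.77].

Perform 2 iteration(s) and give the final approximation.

f(x) = x² - 2
Initial interval: [1.02, 1.77]

Iteration 1:
  c_1 = (1.020000 + 1.770000)/2 = 1.395000
  f(c_1) = f(1.395000) = -0.053975
  f(a) × f(c) ≥ 0, new interval: [1.395000, 1.770000]
Iteration 2:
  c_2 = (1.395000 + 1.770000)/2 = 1.582500
  f(c_2) = f(1.582500) = 0.504306
  f(a) × f(c) < 0, new interval: [1.395000, 1.582500]

After 2 iteration(s), the approximation is c_2 = 1.582500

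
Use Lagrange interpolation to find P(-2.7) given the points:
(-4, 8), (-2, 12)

Lagrange interpolation formula:
P(x) = Σ yᵢ × Lᵢ(x)
where Lᵢ(x) = Π_{j≠i} (x - xⱼ)/(xᵢ - xⱼ)

L_0(-2.7) = (-2.7 - (-2))/(-4 - (-2)) = 0.350000
L_1(-2.7) = (-2.7 - (-4))/(-2 - (-4)) = 0.650000

P(-2.7) = 8×L_0(-2.7) + 12×L_1(-2.7)
P(-2.7) = 10.600000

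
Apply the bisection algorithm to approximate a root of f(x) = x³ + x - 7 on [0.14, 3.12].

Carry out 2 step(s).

f(x) = x³ + x - 7
Initial interval: [0.14, 3.12]

Iteration 1:
  c_1 = (0.140000 + 3.120000)/2 = 1.630000
  f(c_1) = f(1.630000) = -1.039253
  f(a) × f(c) ≥ 0, new interval: [1.630000, 3.120000]
Iteration 2:
  c_2 = (1.630000 + 3.120000)/2 = 2.375000
  f(c_2) = f(2.375000) = 8.771484
  f(a) × f(c) < 0, new interval: [1.630000, 2.375000]

After 2 iteration(s), the approximation is c_2 = 2.375000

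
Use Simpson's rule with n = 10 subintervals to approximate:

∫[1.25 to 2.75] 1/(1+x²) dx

f(x) = 1/(1+x²)
a = 1.25, b = 2.75, n = 10
h = (b - a)/n = 0.150000

Simpson's rule: (h/3)[f(x₀) + 4f(x₁) + 2f(x₂) + ... + f(xₙ)]

x_0 = 1.2500, f(x_0) = 0.390244, coefficient = 1
x_1 = 1.4000, f(x_1) = 0.337838, coefficient = 4
x_2 = 1.5500, f(x_2) = 0.293902, coefficient = 2
x_3 = 1.7000, f(x_3) = 0.257069, coefficient = 4
x_4 = 1.8500, f(x_4) = 0.226116, coefficient = 2
x_5 = 2.0000, f(x_5) = 0.200000, coefficient = 4
x_6 = 2.1500, f(x_6) = 0.177857, coefficient = 2
x_7 = 2.3000, f(x_7) = 0.158983, coefficient = 4
x_8 = 2.4500, f(x_8) = 0.142806, coefficient = 2
x_9 = 2.6000, f(x_9) = 0.128866, coefficient = 4
x_10 = 2.7500, f(x_10) = 0.116788, coefficient = 1

I ≈ (0.150000/3) × 6.519417 = 0.325971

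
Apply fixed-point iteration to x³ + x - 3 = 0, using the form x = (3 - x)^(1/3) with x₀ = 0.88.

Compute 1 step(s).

Equation: x³ + x - 3 = 0
Fixed-point form: x = (3 - x)^(1/3)
x₀ = 0.88

x_1 = g(0.880000) = 1.284632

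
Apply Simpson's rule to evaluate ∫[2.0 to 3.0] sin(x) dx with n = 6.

f(x) = sin(x)
a = 2.0, b = 3.0, n = 6
h = (b - a)/n = 0.166667

Simpson's rule: (h/3)[f(x₀) + 4f(x₁) + 2f(x₂) + ... + f(xₙ)]

x_0 = 2.0000, f(x_0) = 0.909297, coefficient = 1
x_1 = 2.1667, f(x_1) = 0.827660, coefficient = 4
x_2 = 2.3333, f(x_2) = 0.723086, coefficient = 2
x_3 = 2.5000, f(x_3) = 0.598472, coefficient = 4
x_4 = 2.6667, f(x_4) = 0.457273, coefficient = 2
x_5 = 2.8333, f(x_5) = 0.303400, coefficient = 4
x_6 = 3.0000, f(x_6) = 0.141120, coefficient = 1

I ≈ (0.166667/3) × 10.329266 = 0.573848
Exact value: 0.573846
Error: 0.000002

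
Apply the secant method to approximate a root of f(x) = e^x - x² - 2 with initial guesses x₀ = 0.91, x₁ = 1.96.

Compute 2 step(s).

f(x) = e^x - x² - 2
x₀ = 0.91, x₁ = 1.96

Secant formula: x_{n+1} = x_n - f(x_n)(x_n - x_{n-1})/(f(x_n) - f(x_{n-1}))

Iteration 1:
  f(0.910000) = -0.343777
  f(1.960000) = 1.257727
  x_2 = 1.960000 - 1.257727×(1.960000 - 0.910000)/(1.257727 - (-0.343777))
       = 1.135392
Iteration 2:
  f(1.960000) = 1.257727
  f(1.135392) = -0.176722
  x_3 = 1.135392 - (-0.176722)×(1.135392 - 1.960000)/(-0.176722 - 1.257727)
       = 1.236982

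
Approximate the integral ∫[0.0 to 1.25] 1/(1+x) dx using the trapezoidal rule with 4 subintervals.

f(x) = 1/(1+x)
a = 0.0, b = 1.25, n = 4
h = (b - a)/n = 0.312500

Trapezoidal rule: (h/2)[f(x₀) + 2f(x₁) + 2f(x₂) + ... + f(xₙ)]

x_0 = 0.0000, f(x_0) = 1.000000, coefficient = 1
x_1 = 0.3125, f(x_1) = 0.761905, coefficient = 2
x_2 = 0.6250, f(x_2) = 0.615385, coefficient = 2
x_3 = 0.9375, f(x_3) = 0.516129, coefficient = 2
x_4 = 1.2500, f(x_4) = 0.444444, coefficient = 1

I ≈ (0.312500/2) × 5.231281 = 0.817388
Exact value: 0.810930
Error: 0.006457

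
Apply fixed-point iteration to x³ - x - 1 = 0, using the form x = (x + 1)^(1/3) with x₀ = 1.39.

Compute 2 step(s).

Equation: x³ - x - 1 = 0
Fixed-point form: x = (x + 1)^(1/3)
x₀ = 1.39

x_1 = g(1.390000) = 1.337004
x_2 = g(1.337004) = 1.327048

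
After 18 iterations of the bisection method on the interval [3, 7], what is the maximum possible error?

Bisection error bound: |error| ≤ (b-a)/2^n
|error| ≤ (7 - 3)/2^18 = 4/2^18
|error| ≤ 0.0000152588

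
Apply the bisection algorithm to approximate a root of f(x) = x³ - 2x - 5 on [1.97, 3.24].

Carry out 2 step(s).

f(x) = x³ - 2x - 5
Initial interval: [1.97, 3.24]

Iteration 1:
  c_1 = (1.970000 + 3.240000)/2 = 2.605000
  f(c_1) = f(2.605000) = 7.467595
  f(a) × f(c) < 0, new interval: [1.970000, 2.605000]
Iteration 2:
  c_2 = (1.970000 + 2.605000)/2 = 2.287500
  f(c_2) = f(2.287500) = 2.394701
  f(a) × f(c) < 0, new interval: [1.970000, 2.287500]

After 2 iteration(s), the approximation is c_2 = 2.287500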